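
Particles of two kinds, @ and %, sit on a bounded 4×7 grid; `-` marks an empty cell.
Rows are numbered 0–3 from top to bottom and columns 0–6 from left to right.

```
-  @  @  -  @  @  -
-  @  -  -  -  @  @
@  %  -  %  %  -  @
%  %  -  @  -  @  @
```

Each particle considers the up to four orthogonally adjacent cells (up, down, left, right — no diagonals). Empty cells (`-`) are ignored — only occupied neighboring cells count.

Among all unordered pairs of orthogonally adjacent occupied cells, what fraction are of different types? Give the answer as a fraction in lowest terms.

4/15

Scan each occupied cell's neighbors to the right and below so each pair is counted once.
From row 0: 0 unlike of 4 pairs (running 0/4).
From row 1: 1 unlike of 3 pairs (running 1/7).
From row 2: 3 unlike of 6 pairs (running 4/13).
From row 3: 0 unlike of 2 pairs (running 4/15).
Total adjacent occupied pairs: 15; unlike-type pairs: 4.
4/15 is already in lowest terms.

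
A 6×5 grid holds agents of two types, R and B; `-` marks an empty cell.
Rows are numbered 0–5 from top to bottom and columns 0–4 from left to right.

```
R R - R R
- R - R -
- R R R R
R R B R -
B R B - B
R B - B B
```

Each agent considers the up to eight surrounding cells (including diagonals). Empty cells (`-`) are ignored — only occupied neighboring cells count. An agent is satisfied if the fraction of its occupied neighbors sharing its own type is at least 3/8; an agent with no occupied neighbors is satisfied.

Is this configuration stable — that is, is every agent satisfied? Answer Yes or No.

No

Row 0: (0,0)R 2/2 ok · (0,1)R 2/2 ok · (0,3)R 2/2 ok · (0,4)R 2/2 ok
Row 1: (1,1)R 4/4 ok · (1,3)R 5/5 ok
Row 2: (2,1)R 4/5 ok · (2,2)R 6/7 ok · (2,3)R 4/5 ok · (2,4)R 3/3 ok
Row 3: (3,0)R 3/4 ok · (3,1)R 4/7 ok · (3,2)B 1/7 unhappy · (3,3)R 3/6 ok
Row 4: (4,0)B 1/5 unhappy · (4,1)R 3/7 ok · (4,2)B 3/6 ok · (4,4)B 2/3 ok
Row 5: (5,0)R 1/3 unhappy · (5,1)B 2/4 ok · (5,3)B 3/3 ok · (5,4)B 2/2 ok
For instance (3,2) has only 1/7 same-type neighbors, below 3/8.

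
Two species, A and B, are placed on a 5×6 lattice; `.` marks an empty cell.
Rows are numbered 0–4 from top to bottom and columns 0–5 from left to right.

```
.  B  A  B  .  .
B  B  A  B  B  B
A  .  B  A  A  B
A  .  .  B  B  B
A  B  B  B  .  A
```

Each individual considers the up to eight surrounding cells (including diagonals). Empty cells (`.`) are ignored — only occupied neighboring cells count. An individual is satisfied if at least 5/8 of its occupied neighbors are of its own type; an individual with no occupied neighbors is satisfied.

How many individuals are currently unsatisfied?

15

Row 0: (0,1)B 2/4 unhappy · (0,2)A 1/5 unhappy · (0,3)B 2/4 unhappy
Row 1: (1,0)B 2/3 ok · (1,1)B 3/6 unhappy · (1,2)A 2/7 unhappy · (1,3)B 3/7 unhappy · (1,4)B 4/6 ok · (1,5)B 2/3 ok
Row 2: (2,0)A 1/3 unhappy · (2,2)B 3/5 unhappy · (2,3)A 2/7 unhappy · (2,4)A 1/8 unhappy · (2,5)B 4/5 ok
Row 3: (3,0)A 2/3 ok · (3,3)B 4/6 ok · (3,4)B 4/7 unhappy · (3,5)B 2/4 unhappy
Row 4: (4,0)A 1/2 unhappy · (4,1)B 1/3 unhappy · (4,2)B 3/3 ok · (4,3)B 3/3 ok · (4,5)A 0/2 unhappy
Unsatisfied: (0,1), (0,2), (0,3), (1,1), (1,2), (1,3), (2,0), (2,2), (2,3), (2,4), (3,4), (3,5), (4,0), (4,1), (4,5) — 15 in total.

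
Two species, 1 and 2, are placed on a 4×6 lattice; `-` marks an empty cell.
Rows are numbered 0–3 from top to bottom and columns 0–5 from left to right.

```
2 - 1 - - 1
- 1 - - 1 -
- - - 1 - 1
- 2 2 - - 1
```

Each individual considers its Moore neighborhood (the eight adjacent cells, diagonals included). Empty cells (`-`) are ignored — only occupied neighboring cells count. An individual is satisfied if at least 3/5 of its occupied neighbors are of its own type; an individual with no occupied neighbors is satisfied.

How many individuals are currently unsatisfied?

4

Row 0: (0,0)2 0/1 not · (0,2)1 1/1 satisfied · (0,5)1 1/1 satisfied
Row 1: (1,1)1 1/2 not · (1,4)1 3/3 satisfied
Row 2: (2,3)1 1/2 not · (2,5)1 2/2 satisfied
Row 3: (3,1)2 1/1 satisfied · (3,2)2 1/2 not · (3,5)1 1/1 satisfied
Unsatisfied: (0,0), (1,1), (2,3), (3,2) — 4 in total.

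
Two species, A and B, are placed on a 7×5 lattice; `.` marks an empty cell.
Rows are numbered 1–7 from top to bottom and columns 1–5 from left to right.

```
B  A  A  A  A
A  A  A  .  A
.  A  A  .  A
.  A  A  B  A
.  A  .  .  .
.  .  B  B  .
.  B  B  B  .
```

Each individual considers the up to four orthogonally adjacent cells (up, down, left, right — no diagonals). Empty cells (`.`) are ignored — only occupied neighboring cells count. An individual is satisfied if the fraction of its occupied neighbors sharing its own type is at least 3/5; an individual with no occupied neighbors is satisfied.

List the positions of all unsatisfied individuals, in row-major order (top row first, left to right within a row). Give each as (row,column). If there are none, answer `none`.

Row 1: (1,1)B 0/2 not · (1,2)A 2/3 satisfied · (1,3)A 3/3 satisfied · (1,4)A 2/2 satisfied · (1,5)A 2/2 satisfied
Row 2: (2,1)A 1/2 not · (2,2)A 4/4 satisfied · (2,3)A 3/3 satisfied · (2,5)A 2/2 satisfied
Row 3: (3,2)A 3/3 satisfied · (3,3)A 3/3 satisfied · (3,5)A 2/2 satisfied
Row 4: (4,2)A 3/3 satisfied · (4,3)A 2/3 satisfied · (4,4)B 0/2 not · (4,5)A 1/2 not
Row 5: (5,2)A 1/1 satisfied
Row 6: (6,3)B 2/2 satisfied · (6,4)B 2/2 satisfied
Row 7: (7,2)B 1/1 satisfied · (7,3)B 3/3 satisfied · (7,4)B 2/2 satisfied

(1,1), (2,1), (4,4), (4,5)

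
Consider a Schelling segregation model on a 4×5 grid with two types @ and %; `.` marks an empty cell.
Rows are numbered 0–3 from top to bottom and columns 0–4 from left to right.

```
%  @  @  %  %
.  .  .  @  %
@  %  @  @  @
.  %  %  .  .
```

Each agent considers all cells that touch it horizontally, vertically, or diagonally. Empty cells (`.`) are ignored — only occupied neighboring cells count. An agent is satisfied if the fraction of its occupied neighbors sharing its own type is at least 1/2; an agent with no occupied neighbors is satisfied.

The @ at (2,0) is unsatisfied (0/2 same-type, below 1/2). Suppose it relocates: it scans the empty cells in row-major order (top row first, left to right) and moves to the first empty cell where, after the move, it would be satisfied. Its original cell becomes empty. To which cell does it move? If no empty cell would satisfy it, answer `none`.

(1,1)

Vacating (2,0). Empty cells in order:
  (1,0): 1/3 same-type → still unsatisfied.
  (1,1): 3/5 same-type → satisfied — stop here.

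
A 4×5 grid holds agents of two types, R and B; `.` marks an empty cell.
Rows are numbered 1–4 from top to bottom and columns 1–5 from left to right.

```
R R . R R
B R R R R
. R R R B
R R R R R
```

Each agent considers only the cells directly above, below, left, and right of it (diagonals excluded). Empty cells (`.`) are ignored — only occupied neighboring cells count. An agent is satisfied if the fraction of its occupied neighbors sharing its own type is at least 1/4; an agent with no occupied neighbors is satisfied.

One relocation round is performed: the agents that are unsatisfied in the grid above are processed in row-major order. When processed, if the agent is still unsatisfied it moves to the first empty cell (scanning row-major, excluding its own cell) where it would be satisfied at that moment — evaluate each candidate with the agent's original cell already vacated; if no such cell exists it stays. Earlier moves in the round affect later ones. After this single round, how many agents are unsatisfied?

0

Initially unsatisfied (in order): (2,1), (3,5).
  (2,1): no empty cell satisfies it; stays.
  (3,5) → (3,1).
Resulting grid:
R R . R R
B R R R R
B R R R .
R R R R R
All satisfied now.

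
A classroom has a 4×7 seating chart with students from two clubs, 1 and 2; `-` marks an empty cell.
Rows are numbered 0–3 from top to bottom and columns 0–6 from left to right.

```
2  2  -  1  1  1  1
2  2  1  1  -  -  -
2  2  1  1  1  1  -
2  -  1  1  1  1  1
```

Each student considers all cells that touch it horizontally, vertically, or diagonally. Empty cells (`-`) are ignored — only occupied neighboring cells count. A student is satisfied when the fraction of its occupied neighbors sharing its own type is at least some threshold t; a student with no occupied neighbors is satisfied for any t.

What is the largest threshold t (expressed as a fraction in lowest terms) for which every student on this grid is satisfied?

4/7

(0,0)2 3/3
(0,1)2 3/4
(0,3)1 3/3
(0,4)1 3/3
(0,5)1 2/2
(0,6)1 1/1
(1,0)2 5/5
(1,1)2 5/7
(1,2)1 4/7
(1,3)1 6/6
(2,0)2 4/4
(2,1)2 4/7
(2,2)1 5/7
(2,3)1 7/7
(2,4)1 6/6
(2,5)1 4/4
(3,0)2 2/2
(3,2)1 3/4
(3,3)1 5/5
(3,4)1 5/5
(3,5)1 4/4
(3,6)1 2/2
The smallest same-type fraction is 4/7 at (1,2), which reduces to 4/7. Any threshold above that leaves this student unsatisfied.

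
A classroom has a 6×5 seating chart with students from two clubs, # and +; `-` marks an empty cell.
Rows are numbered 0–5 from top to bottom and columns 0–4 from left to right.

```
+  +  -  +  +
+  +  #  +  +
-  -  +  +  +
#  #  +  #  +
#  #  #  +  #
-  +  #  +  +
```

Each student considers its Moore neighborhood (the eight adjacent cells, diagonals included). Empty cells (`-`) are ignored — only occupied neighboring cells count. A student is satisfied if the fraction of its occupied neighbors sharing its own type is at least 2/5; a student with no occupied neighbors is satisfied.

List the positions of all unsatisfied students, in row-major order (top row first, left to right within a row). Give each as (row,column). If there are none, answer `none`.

Row 0: (0,0)+ 3/3 satisfied · (0,1)+ 3/4 satisfied · (0,3)+ 3/4 satisfied · (0,4)+ 3/3 satisfied
Row 1: (1,0)+ 3/3 satisfied · (1,1)+ 4/5 satisfied · (1,2)# 0/6 not · (1,3)+ 6/7 satisfied · (1,4)+ 5/5 satisfied
Row 2: (2,2)+ 4/7 satisfied · (2,3)+ 6/8 satisfied · (2,4)+ 4/5 satisfied
Row 3: (3,0)# 3/3 satisfied · (3,1)# 4/6 satisfied · (3,2)+ 3/7 satisfied · (3,3)# 2/8 not · (3,4)+ 3/5 satisfied
Row 4: (4,0)# 3/4 satisfied · (4,1)# 5/7 satisfied · (4,2)# 4/8 satisfied · (4,3)+ 4/8 satisfied · (4,4)# 1/5 not
Row 5: (5,1)+ 0/4 not · (5,2)# 2/5 satisfied · (5,3)+ 2/5 satisfied · (5,4)+ 2/3 satisfied

(1,2), (3,3), (4,4), (5,1)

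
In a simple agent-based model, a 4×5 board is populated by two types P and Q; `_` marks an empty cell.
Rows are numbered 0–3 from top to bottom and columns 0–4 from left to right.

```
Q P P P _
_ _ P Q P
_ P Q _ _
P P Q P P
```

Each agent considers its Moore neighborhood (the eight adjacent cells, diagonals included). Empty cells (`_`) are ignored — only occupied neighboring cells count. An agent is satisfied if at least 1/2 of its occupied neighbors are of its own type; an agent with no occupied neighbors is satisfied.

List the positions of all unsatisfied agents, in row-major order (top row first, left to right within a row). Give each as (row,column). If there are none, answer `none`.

(0,0), (1,3), (2,2), (3,2), (3,3)

Row 0: (0,0)Q 0/1 unhappy · (0,1)P 2/3 ok · (0,2)P 3/4 ok · (0,3)P 3/4 ok
Row 1: (1,2)P 4/6 ok · (1,3)Q 1/5 unhappy · (1,4)P 1/2 ok
Row 2: (2,1)P 3/5 ok · (2,2)Q 2/6 unhappy
Row 3: (3,0)P 2/2 ok · (3,1)P 2/4 ok · (3,2)Q 1/4 unhappy · (3,3)P 1/3 unhappy · (3,4)P 1/1 ok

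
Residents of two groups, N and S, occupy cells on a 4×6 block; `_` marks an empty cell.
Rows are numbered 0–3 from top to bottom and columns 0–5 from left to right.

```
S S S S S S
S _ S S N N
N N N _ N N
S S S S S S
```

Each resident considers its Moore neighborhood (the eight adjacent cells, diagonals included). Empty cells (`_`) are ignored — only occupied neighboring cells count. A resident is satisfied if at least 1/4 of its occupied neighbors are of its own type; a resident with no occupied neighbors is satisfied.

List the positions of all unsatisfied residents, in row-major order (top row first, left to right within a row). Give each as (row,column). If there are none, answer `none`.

(2,2)

(0,0)S 2/2 satisfied
(0,1)S 4/4 satisfied
(0,2)S 4/4 satisfied
(0,3)S 4/5 satisfied
(0,4)S 3/5 satisfied
(0,5)S 1/3 satisfied
(1,0)S 2/4 satisfied
(1,2)S 4/6 satisfied
(1,3)S 4/7 satisfied
(1,4)N 3/7 satisfied
(1,5)N 3/5 satisfied
(2,0)N 1/4 satisfied
(2,1)N 2/7 satisfied
(2,2)N 1/6 not
(2,4)N 3/7 satisfied
(2,5)N 3/5 satisfied
(3,0)S 1/3 satisfied
(3,1)S 2/5 satisfied
(3,2)S 2/4 satisfied
(3,3)S 2/4 satisfied
(3,4)S 2/4 satisfied
(3,5)S 1/3 satisfied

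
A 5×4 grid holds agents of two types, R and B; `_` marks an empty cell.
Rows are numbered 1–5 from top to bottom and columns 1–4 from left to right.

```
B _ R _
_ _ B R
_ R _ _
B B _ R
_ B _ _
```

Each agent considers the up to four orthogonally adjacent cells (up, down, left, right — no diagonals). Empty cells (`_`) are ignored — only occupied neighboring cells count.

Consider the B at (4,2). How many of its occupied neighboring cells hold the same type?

2

Occupied neighbors of (4,2): (3,2)=R, (5,2)=B, (4,1)=B.
Same type (B): 2 of 3.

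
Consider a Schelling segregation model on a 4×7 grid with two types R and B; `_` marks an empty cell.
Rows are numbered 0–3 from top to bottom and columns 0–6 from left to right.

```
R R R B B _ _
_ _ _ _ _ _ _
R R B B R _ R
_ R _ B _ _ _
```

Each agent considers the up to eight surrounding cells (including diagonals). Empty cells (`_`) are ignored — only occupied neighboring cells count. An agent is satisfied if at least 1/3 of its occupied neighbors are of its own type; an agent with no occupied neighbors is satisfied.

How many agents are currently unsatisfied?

1

Row 0: (0,0)R 1/1 ok · (0,1)R 2/2 ok · (0,2)R 1/2 ok · (0,3)B 1/2 ok · (0,4)B 1/1 ok
Row 2: (2,0)R 2/2 ok · (2,1)R 2/3 ok · (2,2)B 2/4 ok · (2,3)B 2/3 ok · (2,4)R 0/2 unhappy · (2,6)R 0/0 ok
Row 3: (3,1)R 2/3 ok · (3,3)B 2/3 ok
Unsatisfied: (2,4) — 1 in total.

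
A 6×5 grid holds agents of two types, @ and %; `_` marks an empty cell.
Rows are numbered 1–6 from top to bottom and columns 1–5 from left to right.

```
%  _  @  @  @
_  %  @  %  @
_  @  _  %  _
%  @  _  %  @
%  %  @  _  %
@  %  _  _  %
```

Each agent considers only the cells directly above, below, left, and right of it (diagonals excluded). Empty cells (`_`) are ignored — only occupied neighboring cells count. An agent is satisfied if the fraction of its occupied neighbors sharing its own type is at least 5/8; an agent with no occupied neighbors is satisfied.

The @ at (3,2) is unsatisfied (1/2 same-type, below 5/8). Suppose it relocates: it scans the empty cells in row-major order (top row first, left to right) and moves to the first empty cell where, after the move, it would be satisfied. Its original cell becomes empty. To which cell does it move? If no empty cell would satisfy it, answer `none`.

Vacating (3,2). Empty cells in order:
  (1,2): 1/3 same-type → still unsatisfied.
  (2,1): 0/2 same-type → still unsatisfied.
  (3,1): 0/1 same-type → still unsatisfied.
  (3,3): 1/2 same-type → still unsatisfied.
  (3,5): 2/3 same-type → satisfied — stop here.

(3,5)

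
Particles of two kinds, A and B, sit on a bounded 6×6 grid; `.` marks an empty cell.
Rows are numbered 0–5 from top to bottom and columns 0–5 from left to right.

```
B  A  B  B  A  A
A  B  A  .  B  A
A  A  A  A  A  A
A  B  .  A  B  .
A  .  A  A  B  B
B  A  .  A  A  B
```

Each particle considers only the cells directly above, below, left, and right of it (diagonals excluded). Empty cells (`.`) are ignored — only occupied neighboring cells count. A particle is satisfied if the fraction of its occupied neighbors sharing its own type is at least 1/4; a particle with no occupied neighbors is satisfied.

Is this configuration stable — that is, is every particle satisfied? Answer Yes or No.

No

Row 0: (0,0)B 0/2 not · (0,1)A 0/3 not · (0,2)B 1/3 satisfied · (0,3)B 1/2 satisfied · (0,4)A 1/3 satisfied · (0,5)A 2/2 satisfied
Row 1: (1,0)A 1/3 satisfied · (1,1)B 0/4 not · (1,2)A 1/3 satisfied · (1,4)B 0/3 not · (1,5)A 2/3 satisfied
Row 2: (2,0)A 3/3 satisfied · (2,1)A 2/4 satisfied · (2,2)A 3/3 satisfied · (2,3)A 3/3 satisfied · (2,4)A 2/4 satisfied · (2,5)A 2/2 satisfied
Row 3: (3,0)A 2/3 satisfied · (3,1)B 0/2 not · (3,3)A 2/3 satisfied · (3,4)B 1/3 satisfied
Row 4: (4,0)A 1/2 satisfied · (4,2)A 1/1 satisfied · (4,3)A 3/4 satisfied · (4,4)B 2/4 satisfied · (4,5)B 2/2 satisfied
Row 5: (5,0)B 0/2 not · (5,1)A 0/1 not · (5,3)A 2/2 satisfied · (5,4)A 1/3 satisfied · (5,5)B 1/2 satisfied
For instance (0,0) has only 0/2 same-type neighbors, below 1/4.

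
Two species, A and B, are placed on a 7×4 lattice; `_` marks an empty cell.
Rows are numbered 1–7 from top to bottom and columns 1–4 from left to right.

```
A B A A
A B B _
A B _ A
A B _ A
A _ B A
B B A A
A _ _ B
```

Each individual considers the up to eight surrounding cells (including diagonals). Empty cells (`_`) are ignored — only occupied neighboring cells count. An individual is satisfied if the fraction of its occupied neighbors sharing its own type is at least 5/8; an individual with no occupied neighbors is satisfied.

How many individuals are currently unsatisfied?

(1,1)A 1/3 not
(1,2)B 2/5 not
(1,3)A 1/4 not
(1,4)A 1/2 not
(2,1)A 2/5 not
(2,2)B 3/7 not
(2,3)B 3/6 not
(3,1)A 2/5 not
(3,2)B 3/6 not
(3,4)A 1/2 not
(4,1)A 2/4 not
(4,2)B 2/5 not
(4,4)A 2/3 satisfied
(5,1)A 1/4 not
(5,3)B 2/6 not
(5,4)A 3/4 satisfied
(6,1)B 1/3 not
(6,2)B 2/5 not
(6,3)A 2/5 not
(6,4)A 2/4 not
(7,1)A 0/2 not
(7,4)B 0/2 not
Unsatisfied: (1,1), (1,2), (1,3), (1,4), (2,1), (2,2), (2,3), (3,1), (3,2), (3,4), (4,1), (4,2), (5,1), (5,3), (6,1), (6,2), (6,3), (6,4), (7,1), (7,4) — 20 in total.

20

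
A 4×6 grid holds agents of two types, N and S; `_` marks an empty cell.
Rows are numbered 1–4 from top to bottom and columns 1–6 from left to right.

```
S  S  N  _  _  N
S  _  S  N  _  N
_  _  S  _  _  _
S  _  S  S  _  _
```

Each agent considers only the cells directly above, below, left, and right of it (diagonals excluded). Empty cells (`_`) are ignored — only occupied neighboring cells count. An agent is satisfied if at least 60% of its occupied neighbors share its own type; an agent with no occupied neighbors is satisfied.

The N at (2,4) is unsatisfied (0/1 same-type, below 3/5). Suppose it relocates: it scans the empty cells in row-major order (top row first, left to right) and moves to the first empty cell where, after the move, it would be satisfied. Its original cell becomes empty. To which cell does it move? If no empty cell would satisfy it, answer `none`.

(1,4)

Vacating (2,4). Empty cells in order:
  (1,4): 1/1 same-type → satisfied — stop here.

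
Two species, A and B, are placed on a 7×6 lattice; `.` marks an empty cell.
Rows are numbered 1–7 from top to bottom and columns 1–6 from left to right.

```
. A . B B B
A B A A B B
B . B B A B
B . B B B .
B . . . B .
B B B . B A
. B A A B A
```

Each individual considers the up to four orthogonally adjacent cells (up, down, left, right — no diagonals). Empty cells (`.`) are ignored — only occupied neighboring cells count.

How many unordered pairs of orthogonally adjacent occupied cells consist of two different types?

17

Scan each occupied cell's neighbors to the right and below so each pair is counted once.
Row 1: A(1,2)–B(2,2)≠ B(1,4)–B(1,5)= B(1,4)–A(2,4)≠ B(1,5)–B(1,6)= B(1,5)–B(2,5)= B(1,6)–B(2,6)=  → 2/6 unlike.
Row 2: A(2,1)–B(2,2)≠ A(2,1)–B(3,1)≠ B(2,2)–A(2,3)≠ A(2,3)–A(2,4)= A(2,3)–B(3,3)≠ A(2,4)–B(2,5)≠ A(2,4)–B(3,4)≠ B(2,5)–B(2,6)= B(2,5)–A(3,5)≠ B(2,6)–B(3,6)=  → 7/10 unlike.
Row 3: B(3,1)–B(4,1)= B(3,3)–B(3,4)= B(3,3)–B(4,3)= B(3,4)–A(3,5)≠ B(3,4)–B(4,4)= A(3,5)–B(3,6)≠ A(3,5)–B(4,5)≠  → 3/7 unlike.
Row 4: B(4,1)–B(5,1)= B(4,3)–B(4,4)= B(4,4)–B(4,5)= B(4,5)–B(5,5)=  → 0/4 unlike.
Row 5: B(5,1)–B(6,1)= B(5,5)–B(6,5)=  → 0/2 unlike.
Row 6: B(6,1)–B(6,2)= B(6,2)–B(6,3)= B(6,2)–B(7,2)= B(6,3)–A(7,3)≠ B(6,5)–A(6,6)≠ B(6,5)–B(7,5)= A(6,6)–A(7,6)=  → 2/7 unlike.
Row 7: B(7,2)–A(7,3)≠ A(7,3)–A(7,4)= A(7,4)–B(7,5)≠ B(7,5)–A(7,6)≠  → 3/4 unlike.
Total adjacent occupied pairs: 40; unlike-type pairs: 17.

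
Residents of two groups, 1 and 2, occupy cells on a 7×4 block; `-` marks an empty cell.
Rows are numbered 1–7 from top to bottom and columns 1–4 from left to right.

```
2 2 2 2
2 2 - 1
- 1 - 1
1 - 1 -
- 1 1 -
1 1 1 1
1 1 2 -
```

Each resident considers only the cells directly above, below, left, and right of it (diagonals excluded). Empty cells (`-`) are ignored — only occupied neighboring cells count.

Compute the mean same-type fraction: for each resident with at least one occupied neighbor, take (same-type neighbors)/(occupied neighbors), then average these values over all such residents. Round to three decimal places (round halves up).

0.794

(1,1)2 2/2
(1,2)2 3/3
(1,3)2 2/2
(1,4)2 1/2
(2,1)2 2/2
(2,2)2 2/3
(2,4)1 1/2
(3,2)1 0/1
(3,4)1 1/1
(4,1)1 — no occupied neighbors
(4,3)1 1/1
(5,2)1 2/2
(5,3)1 3/3
(6,1)1 2/2
(6,2)1 4/4
(6,3)1 3/4
(6,4)1 1/1
(7,1)1 2/2
(7,2)1 2/3
(7,3)2 0/2
Sum over 19 residents: 2/2 + 3/3 + 2/2 + 1/2 + 2/2 + 2/3 + 1/2 + 0/1 + 1/1 + 1/1 + 2/2 + 3/3 + 2/2 + 4/4 + 3/4 + 1/1 + 2/2 + 2/3 + 0/2 = 181/12; mean = 181/12 ÷ 19 = 181/228 = 0.793859… → 0.794.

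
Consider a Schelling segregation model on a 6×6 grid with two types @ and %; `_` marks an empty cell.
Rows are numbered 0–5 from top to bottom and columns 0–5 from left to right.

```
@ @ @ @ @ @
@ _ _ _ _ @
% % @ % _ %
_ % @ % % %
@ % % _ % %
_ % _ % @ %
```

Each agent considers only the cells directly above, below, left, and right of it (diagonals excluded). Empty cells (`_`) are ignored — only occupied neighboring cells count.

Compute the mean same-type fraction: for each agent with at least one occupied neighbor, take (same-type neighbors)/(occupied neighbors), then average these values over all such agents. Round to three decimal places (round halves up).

Row 0: (0,0)@ 2/2 · (0,1)@ 2/2 · (0,2)@ 2/2 · (0,3)@ 2/2 · (0,4)@ 2/2 · (0,5)@ 2/2
Row 1: (1,0)@ 1/2 · (1,5)@ 1/2
Row 2: (2,0)% 1/2 · (2,1)% 2/3 · (2,2)@ 1/3 · (2,3)% 1/2 · (2,5)% 1/2
Row 3: (3,1)% 2/3 · (3,2)@ 1/4 · (3,3)% 2/3 · (3,4)% 3/3 · (3,5)% 3/3
Row 4: (4,0)@ 0/1 · (4,1)% 3/4 · (4,2)% 1/2 · (4,4)% 2/3 · (4,5)% 3/3
Row 5: (5,1)% 1/1 · (5,3)% 0/1 · (5,4)@ 0/3 · (5,5)% 1/2
Sum over 27 agents: 2/2 + 2/2 + 2/2 + 2/2 + 2/2 + 2/2 + 1/2 + 1/2 + 1/2 + 2/3 + 1/3 + 1/2 + 1/2 + 2/3 + 1/4 + 2/3 + 3/3 + 3/3 + 0/1 + 3/4 + 1/2 + 2/3 + 3/3 + 1/1 + 0/1 + 0/3 + 1/2 = 35/2; mean = 35/2 ÷ 27 = 35/54 = 0.648148… → 0.648.

0.648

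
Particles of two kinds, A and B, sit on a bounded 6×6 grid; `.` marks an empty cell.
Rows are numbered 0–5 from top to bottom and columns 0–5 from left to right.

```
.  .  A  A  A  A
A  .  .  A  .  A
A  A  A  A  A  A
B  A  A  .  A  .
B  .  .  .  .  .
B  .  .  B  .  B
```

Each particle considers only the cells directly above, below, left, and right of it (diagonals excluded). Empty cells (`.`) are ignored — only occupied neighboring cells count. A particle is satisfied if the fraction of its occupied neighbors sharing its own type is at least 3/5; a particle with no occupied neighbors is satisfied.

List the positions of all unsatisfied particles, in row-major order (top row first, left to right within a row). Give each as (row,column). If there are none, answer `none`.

(3,0)

Row 0: (0,2)A 1/1 satisfied · (0,3)A 3/3 satisfied · (0,4)A 2/2 satisfied · (0,5)A 2/2 satisfied
Row 1: (1,0)A 1/1 satisfied · (1,3)A 2/2 satisfied · (1,5)A 2/2 satisfied
Row 2: (2,0)A 2/3 satisfied · (2,1)A 3/3 satisfied · (2,2)A 3/3 satisfied · (2,3)A 3/3 satisfied · (2,4)A 3/3 satisfied · (2,5)A 2/2 satisfied
Row 3: (3,0)B 1/3 not · (3,1)A 2/3 satisfied · (3,2)A 2/2 satisfied · (3,4)A 1/1 satisfied
Row 4: (4,0)B 2/2 satisfied
Row 5: (5,0)B 1/1 satisfied · (5,3)B 0/0 satisfied · (5,5)B 0/0 satisfied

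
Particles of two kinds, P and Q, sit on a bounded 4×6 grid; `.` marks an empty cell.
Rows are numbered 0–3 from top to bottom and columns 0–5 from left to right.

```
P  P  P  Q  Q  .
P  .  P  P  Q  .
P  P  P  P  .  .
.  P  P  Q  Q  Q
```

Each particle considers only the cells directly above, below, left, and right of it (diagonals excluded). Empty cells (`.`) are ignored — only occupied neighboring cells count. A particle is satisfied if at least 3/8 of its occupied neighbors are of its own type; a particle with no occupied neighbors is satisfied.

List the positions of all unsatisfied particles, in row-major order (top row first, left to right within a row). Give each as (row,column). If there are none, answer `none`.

(0,0)P 2/2 ok
(0,1)P 2/2 ok
(0,2)P 2/3 ok
(0,3)Q 1/3 unhappy
(0,4)Q 2/2 ok
(1,0)P 2/2 ok
(1,2)P 3/3 ok
(1,3)P 2/4 ok
(1,4)Q 1/2 ok
(2,0)P 2/2 ok
(2,1)P 3/3 ok
(2,2)P 4/4 ok
(2,3)P 2/3 ok
(3,1)P 2/2 ok
(3,2)P 2/3 ok
(3,3)Q 1/3 unhappy
(3,4)Q 2/2 ok
(3,5)Q 1/1 ok

(0,3), (3,3)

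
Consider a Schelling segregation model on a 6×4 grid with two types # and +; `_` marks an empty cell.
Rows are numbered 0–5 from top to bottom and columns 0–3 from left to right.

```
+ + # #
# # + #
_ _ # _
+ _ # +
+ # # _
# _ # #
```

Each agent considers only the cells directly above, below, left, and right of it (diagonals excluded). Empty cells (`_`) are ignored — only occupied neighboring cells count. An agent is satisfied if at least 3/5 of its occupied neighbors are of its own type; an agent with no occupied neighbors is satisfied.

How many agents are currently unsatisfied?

Row 0: (0,0)+ 1/2 ✗ · (0,1)+ 1/3 ✗ · (0,2)# 1/3 ✗ · (0,3)# 2/2 ✓
Row 1: (1,0)# 1/2 ✗ · (1,1)# 1/3 ✗ · (1,2)+ 0/4 ✗ · (1,3)# 1/2 ✗
Row 2: (2,2)# 1/2 ✗
Row 3: (3,0)+ 1/1 ✓ · (3,2)# 2/3 ✓ · (3,3)+ 0/1 ✗
Row 4: (4,0)+ 1/3 ✗ · (4,1)# 1/2 ✗ · (4,2)# 3/3 ✓
Row 5: (5,0)# 0/1 ✗ · (5,2)# 2/2 ✓ · (5,3)# 1/1 ✓
Unsatisfied: (0,0), (0,1), (0,2), (1,0), (1,1), (1,2), (1,3), (2,2), (3,3), (4,0), (4,1), (5,0) — 12 in total.

12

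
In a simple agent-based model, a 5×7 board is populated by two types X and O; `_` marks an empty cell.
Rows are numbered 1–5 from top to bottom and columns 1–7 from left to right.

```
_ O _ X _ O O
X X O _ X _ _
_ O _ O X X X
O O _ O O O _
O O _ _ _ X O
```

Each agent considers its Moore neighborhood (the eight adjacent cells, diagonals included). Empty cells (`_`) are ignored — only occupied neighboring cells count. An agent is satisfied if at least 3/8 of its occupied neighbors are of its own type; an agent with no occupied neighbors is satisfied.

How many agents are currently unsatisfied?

6

(1,2)O 1/3 not
(1,4)X 1/2 satisfied
(1,6)O 1/2 satisfied
(1,7)O 1/1 satisfied
(2,1)X 1/3 not
(2,2)X 1/4 not
(2,3)O 3/5 satisfied
(2,5)X 3/5 satisfied
(3,2)O 3/5 satisfied
(3,4)O 3/5 satisfied
(3,5)X 2/6 not
(3,6)X 3/5 satisfied
(3,7)X 1/2 satisfied
(4,1)O 4/4 satisfied
(4,2)O 4/4 satisfied
(4,4)O 2/3 satisfied
(4,5)O 3/6 satisfied
(4,6)O 2/6 not
(5,1)O 3/3 satisfied
(5,2)O 3/3 satisfied
(5,6)X 0/3 not
(5,7)O 1/2 satisfied
Unsatisfied: (1,2), (2,1), (2,2), (3,5), (4,6), (5,6) — 6 in total.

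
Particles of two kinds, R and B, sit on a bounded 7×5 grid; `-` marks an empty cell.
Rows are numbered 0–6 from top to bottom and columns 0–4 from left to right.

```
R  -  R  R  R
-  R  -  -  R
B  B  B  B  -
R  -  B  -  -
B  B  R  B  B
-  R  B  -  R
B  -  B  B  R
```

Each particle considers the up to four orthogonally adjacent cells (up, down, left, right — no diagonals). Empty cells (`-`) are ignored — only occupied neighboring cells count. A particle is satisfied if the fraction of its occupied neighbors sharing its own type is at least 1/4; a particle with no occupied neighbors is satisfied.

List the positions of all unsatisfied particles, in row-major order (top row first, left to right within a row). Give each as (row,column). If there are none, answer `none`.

(1,1), (3,0), (4,2), (5,1)

(0,0)R 0/0 ✓
(0,2)R 1/1 ✓
(0,3)R 2/2 ✓
(0,4)R 2/2 ✓
(1,1)R 0/1 ✗
(1,4)R 1/1 ✓
(2,0)B 1/2 ✓
(2,1)B 2/3 ✓
(2,2)B 3/3 ✓
(2,3)B 1/1 ✓
(3,0)R 0/2 ✗
(3,2)B 1/2 ✓
(4,0)B 1/2 ✓
(4,1)B 1/3 ✓
(4,2)R 0/4 ✗
(4,3)B 1/2 ✓
(4,4)B 1/2 ✓
(5,1)R 0/2 ✗
(5,2)B 1/3 ✓
(5,4)R 1/2 ✓
(6,0)B 0/0 ✓
(6,2)B 2/2 ✓
(6,3)B 1/2 ✓
(6,4)R 1/2 ✓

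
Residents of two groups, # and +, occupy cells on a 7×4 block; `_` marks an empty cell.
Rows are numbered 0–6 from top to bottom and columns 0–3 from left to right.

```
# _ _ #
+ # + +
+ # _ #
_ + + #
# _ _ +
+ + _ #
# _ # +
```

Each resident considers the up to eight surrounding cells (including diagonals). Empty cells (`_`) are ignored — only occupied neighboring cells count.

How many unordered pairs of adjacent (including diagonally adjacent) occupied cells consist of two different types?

Scan each occupied cell's neighbors to the right and below (and the two forward diagonals) so each pair is counted once.
From row 0: 3 unlike of 4 pairs (running 3/4).
From row 1: 7 unlike of 10 pairs (running 10/14).
From row 2: 4 unlike of 6 pairs (running 14/20).
From row 3: 3 unlike of 5 pairs (running 17/25).
From row 4: 3 unlike of 3 pairs (running 20/28).
From row 5: 4 unlike of 6 pairs (running 24/34).
From row 6: 1 unlike of 1 pairs (running 25/35).
Total adjacent occupied pairs: 35; unlike-type pairs: 25.

25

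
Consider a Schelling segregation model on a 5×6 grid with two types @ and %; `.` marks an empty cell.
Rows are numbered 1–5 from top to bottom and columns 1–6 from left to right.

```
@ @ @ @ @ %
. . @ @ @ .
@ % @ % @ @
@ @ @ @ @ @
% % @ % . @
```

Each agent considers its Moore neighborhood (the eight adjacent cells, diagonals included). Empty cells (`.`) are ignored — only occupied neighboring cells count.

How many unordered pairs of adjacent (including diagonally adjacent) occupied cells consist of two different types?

26

Scan each occupied cell's neighbors to the right and below (and the two forward diagonals) so each pair is counted once.
Row 1: @(1,1)–@(1,2)= @(1,2)–@(1,3)= @(1,2)–@(2,3)= @(1,3)–@(1,4)= @(1,3)–@(2,3)= @(1,3)–@(2,4)= @(1,4)–@(1,5)= @(1,4)–@(2,4)= @(1,4)–@(2,5)= @(1,4)–@(2,3)= @(1,5)–%(1,6)≠ @(1,5)–@(2,5)= @(1,5)–@(2,4)= %(1,6)–@(2,5)≠  → 2/14 unlike.
Row 2: @(2,3)–@(2,4)= @(2,3)–@(3,3)= @(2,3)–%(3,4)≠ @(2,3)–%(3,2)≠ @(2,4)–@(2,5)= @(2,4)–%(3,4)≠ @(2,4)–@(3,5)= @(2,4)–@(3,3)= @(2,5)–@(3,5)= @(2,5)–@(3,6)= @(2,5)–%(3,4)≠  → 4/11 unlike.
Row 3: @(3,1)–%(3,2)≠ @(3,1)–@(4,1)= @(3,1)–@(4,2)= %(3,2)–@(3,3)≠ %(3,2)–@(4,2)≠ %(3,2)–@(4,3)≠ %(3,2)–@(4,1)≠ @(3,3)–%(3,4)≠ @(3,3)–@(4,3)= @(3,3)–@(4,4)= @(3,3)–@(4,2)= %(3,4)–@(3,5)≠ %(3,4)–@(4,4)≠ %(3,4)–@(4,5)≠ %(3,4)–@(4,3)≠ @(3,5)–@(3,6)= @(3,5)–@(4,5)= @(3,5)–@(4,6)= @(3,5)–@(4,4)= @(3,6)–@(4,6)= @(3,6)–@(4,5)=  → 10/21 unlike.
Row 4: @(4,1)–@(4,2)= @(4,1)–%(5,1)≠ @(4,1)–%(5,2)≠ @(4,2)–@(4,3)= @(4,2)–%(5,2)≠ @(4,2)–@(5,3)= @(4,2)–%(5,1)≠ @(4,3)–@(4,4)= @(4,3)–@(5,3)= @(4,3)–%(5,4)≠ @(4,3)–%(5,2)≠ @(4,4)–@(4,5)= @(4,4)–%(5,4)≠ @(4,4)–@(5,3)= @(4,5)–@(4,6)= @(4,5)–@(5,6)= @(4,5)–%(5,4)≠ @(4,6)–@(5,6)=  → 8/18 unlike.
Row 5: %(5,1)–%(5,2)= %(5,2)–@(5,3)≠ @(5,3)–%(5,4)≠  → 2/3 unlike.
Total adjacent occupied pairs: 67; unlike-type pairs: 26.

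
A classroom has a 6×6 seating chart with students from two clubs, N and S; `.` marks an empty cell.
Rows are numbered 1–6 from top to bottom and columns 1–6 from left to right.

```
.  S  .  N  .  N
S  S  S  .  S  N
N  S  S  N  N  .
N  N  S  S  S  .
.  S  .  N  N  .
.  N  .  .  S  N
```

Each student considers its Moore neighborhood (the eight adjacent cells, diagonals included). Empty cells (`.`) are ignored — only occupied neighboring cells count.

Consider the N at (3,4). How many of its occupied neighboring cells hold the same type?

1

Occupied neighbors of (3,4): (2,3)=S, (2,5)=S, (3,3)=S, (3,5)=N, (4,3)=S, (4,4)=S, (4,5)=S.
Same type (N): 1 of 7.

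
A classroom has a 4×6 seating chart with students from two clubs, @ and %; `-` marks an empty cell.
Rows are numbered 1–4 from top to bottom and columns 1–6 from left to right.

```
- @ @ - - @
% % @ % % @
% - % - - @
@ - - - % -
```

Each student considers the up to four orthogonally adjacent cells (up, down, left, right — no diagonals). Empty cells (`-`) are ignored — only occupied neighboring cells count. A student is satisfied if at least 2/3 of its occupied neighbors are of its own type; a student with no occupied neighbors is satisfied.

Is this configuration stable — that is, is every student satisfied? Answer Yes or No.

Row 1: (1,2)@ 1/2 ✗ · (1,3)@ 2/2 ✓ · (1,6)@ 1/1 ✓
Row 2: (2,1)% 2/2 ✓ · (2,2)% 1/3 ✗ · (2,3)@ 1/4 ✗ · (2,4)% 1/2 ✗ · (2,5)% 1/2 ✗ · (2,6)@ 2/3 ✓
Row 3: (3,1)% 1/2 ✗ · (3,3)% 0/1 ✗ · (3,6)@ 1/1 ✓
Row 4: (4,1)@ 0/1 ✗ · (4,5)% 0/0 ✓
For instance (1,2) has only 1/2 same-type neighbors, below 2/3.

No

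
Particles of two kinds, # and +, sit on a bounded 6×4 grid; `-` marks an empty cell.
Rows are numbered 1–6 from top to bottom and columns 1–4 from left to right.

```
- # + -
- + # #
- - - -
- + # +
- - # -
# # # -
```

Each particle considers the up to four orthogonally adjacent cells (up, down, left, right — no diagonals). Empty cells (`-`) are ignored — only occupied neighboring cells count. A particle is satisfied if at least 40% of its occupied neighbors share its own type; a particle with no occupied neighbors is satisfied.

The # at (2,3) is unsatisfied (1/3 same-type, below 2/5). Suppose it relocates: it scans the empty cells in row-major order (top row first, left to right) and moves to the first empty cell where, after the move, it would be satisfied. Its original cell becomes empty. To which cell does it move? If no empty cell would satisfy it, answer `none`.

Vacating (2,3). Empty cells in order:
  (1,1): 1/1 same-type → satisfied — stop here.

(1,1)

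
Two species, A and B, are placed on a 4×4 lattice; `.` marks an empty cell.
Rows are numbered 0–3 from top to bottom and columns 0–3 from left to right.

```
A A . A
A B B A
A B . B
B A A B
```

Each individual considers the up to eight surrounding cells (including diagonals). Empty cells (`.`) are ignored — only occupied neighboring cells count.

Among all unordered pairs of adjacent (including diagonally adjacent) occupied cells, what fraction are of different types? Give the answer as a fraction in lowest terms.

16/29

Scan each occupied cell's neighbors to the right and below (and the two forward diagonals) so each pair is counted once.
From row 0: 4 unlike of 8 pairs (running 4/8).
From row 1: 5 unlike of 10 pairs (running 9/18).
From row 2: 5 unlike of 8 pairs (running 14/26).
From row 3: 2 unlike of 3 pairs (running 16/29).
Total adjacent occupied pairs: 29; unlike-type pairs: 16.
16/29 is already in lowest terms.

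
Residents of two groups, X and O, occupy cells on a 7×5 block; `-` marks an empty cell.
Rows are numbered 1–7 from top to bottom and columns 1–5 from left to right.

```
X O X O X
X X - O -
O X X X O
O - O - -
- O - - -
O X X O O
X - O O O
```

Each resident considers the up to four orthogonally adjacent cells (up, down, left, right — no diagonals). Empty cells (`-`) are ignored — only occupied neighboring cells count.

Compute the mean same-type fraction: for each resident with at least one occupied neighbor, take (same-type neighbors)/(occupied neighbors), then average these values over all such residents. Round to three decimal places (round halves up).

0.420

(1,1)X 1/2
(1,2)O 0/3
(1,3)X 0/2
(1,4)O 1/3
(1,5)X 0/1
(2,1)X 2/3
(2,2)X 2/3
(2,4)O 1/2
(3,1)O 1/3
(3,2)X 2/3
(3,3)X 2/3
(3,4)X 1/3
(3,5)O 0/1
(4,1)O 1/1
(4,3)O 0/1
(5,2)O 0/1
(6,1)O 0/2
(6,2)X 1/3
(6,3)X 1/3
(6,4)O 2/3
(6,5)O 2/2
(7,1)X 0/1
(7,3)O 1/2
(7,4)O 3/3
(7,5)O 2/2
Sum over 25 residents: 1/2 + 0/3 + 0/2 + 1/3 + 0/1 + 2/3 + 2/3 + 1/2 + 1/3 + 2/3 + 2/3 + 1/3 + 0/1 + 1/1 + 0/1 + 0/1 + 0/2 + 1/3 + 1/3 + 2/3 + 2/2 + 0/1 + 1/2 + 3/3 + 2/2 = 21/2; mean = 21/2 ÷ 25 = 21/50 = 0.42 → 0.420.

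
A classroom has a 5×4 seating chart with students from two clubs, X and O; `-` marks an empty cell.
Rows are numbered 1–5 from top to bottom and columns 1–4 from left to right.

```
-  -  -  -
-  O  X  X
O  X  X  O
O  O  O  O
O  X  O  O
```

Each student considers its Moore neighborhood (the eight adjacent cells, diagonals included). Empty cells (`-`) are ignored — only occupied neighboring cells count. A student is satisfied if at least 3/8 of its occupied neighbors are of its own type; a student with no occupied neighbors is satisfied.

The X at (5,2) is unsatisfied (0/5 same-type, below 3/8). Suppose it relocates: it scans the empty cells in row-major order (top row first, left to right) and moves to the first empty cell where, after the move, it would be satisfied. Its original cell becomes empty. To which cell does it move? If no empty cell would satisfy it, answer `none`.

(1,2)

Vacating (5,2). Empty cells in order:
  (1,1): 0/1 same-type → still unsatisfied.
  (1,2): 1/2 same-type → satisfied — stop here.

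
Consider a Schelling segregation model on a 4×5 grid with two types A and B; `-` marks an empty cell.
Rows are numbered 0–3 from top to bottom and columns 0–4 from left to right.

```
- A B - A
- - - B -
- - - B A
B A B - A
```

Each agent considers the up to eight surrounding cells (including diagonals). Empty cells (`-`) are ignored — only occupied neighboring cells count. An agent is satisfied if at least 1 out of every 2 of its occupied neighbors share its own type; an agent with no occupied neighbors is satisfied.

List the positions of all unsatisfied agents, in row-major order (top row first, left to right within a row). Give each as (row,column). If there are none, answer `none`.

(0,1), (0,4), (2,4), (3,0), (3,1)

Row 0: (0,1)A 0/1 unhappy · (0,2)B 1/2 ok · (0,4)A 0/1 unhappy
Row 1: (1,3)B 2/4 ok
Row 2: (2,3)B 2/4 ok · (2,4)A 1/3 unhappy
Row 3: (3,0)B 0/1 unhappy · (3,1)A 0/2 unhappy · (3,2)B 1/2 ok · (3,4)A 1/2 ok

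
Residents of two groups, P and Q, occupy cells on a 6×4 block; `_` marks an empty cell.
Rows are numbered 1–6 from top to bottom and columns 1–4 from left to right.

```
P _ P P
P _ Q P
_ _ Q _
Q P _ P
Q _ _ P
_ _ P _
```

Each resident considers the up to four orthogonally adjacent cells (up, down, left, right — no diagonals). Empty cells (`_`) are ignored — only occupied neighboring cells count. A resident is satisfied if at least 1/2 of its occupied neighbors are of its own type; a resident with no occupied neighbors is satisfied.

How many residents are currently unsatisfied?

Row 1: (1,1)P 1/1 ✓ · (1,3)P 1/2 ✓ · (1,4)P 2/2 ✓
Row 2: (2,1)P 1/1 ✓ · (2,3)Q 1/3 ✗ · (2,4)P 1/2 ✓
Row 3: (3,3)Q 1/1 ✓
Row 4: (4,1)Q 1/2 ✓ · (4,2)P 0/1 ✗ · (4,4)P 1/1 ✓
Row 5: (5,1)Q 1/1 ✓ · (5,4)P 1/1 ✓
Row 6: (6,3)P 0/0 ✓
Unsatisfied: (2,3), (4,2) — 2 in total.

2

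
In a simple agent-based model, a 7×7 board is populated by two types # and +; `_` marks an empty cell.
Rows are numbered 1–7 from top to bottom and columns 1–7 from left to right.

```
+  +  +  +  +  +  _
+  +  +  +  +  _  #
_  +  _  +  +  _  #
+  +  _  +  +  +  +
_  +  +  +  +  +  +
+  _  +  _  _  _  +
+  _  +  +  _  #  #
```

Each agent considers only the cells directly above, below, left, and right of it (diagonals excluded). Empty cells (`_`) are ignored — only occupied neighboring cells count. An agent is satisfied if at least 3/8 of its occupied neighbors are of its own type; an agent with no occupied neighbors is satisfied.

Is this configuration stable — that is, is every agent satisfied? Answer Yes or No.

Yes

(1,1)+ 2/2 satisfied
(1,2)+ 3/3 satisfied
(1,3)+ 3/3 satisfied
(1,4)+ 3/3 satisfied
(1,5)+ 3/3 satisfied
(1,6)+ 1/1 satisfied
(2,1)+ 2/2 satisfied
(2,2)+ 4/4 satisfied
(2,3)+ 3/3 satisfied
(2,4)+ 4/4 satisfied
(2,5)+ 3/3 satisfied
(2,7)# 1/1 satisfied
(3,2)+ 2/2 satisfied
(3,4)+ 3/3 satisfied
(3,5)+ 3/3 satisfied
(3,7)# 1/2 satisfied
(4,1)+ 1/1 satisfied
(4,2)+ 3/3 satisfied
(4,4)+ 3/3 satisfied
(4,5)+ 4/4 satisfied
(4,6)+ 3/3 satisfied
(4,7)+ 2/3 satisfied
(5,2)+ 2/2 satisfied
(5,3)+ 3/3 satisfied
(5,4)+ 3/3 satisfied
(5,5)+ 3/3 satisfied
(5,6)+ 3/3 satisfied
(5,7)+ 3/3 satisfied
(6,1)+ 1/1 satisfied
(6,3)+ 2/2 satisfied
(6,7)+ 1/2 satisfied
(7,1)+ 1/1 satisfied
(7,3)+ 2/2 satisfied
(7,4)+ 1/1 satisfied
(7,6)# 1/1 satisfied
(7,7)# 1/2 satisfied
All meet the threshold, so the configuration is stable.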